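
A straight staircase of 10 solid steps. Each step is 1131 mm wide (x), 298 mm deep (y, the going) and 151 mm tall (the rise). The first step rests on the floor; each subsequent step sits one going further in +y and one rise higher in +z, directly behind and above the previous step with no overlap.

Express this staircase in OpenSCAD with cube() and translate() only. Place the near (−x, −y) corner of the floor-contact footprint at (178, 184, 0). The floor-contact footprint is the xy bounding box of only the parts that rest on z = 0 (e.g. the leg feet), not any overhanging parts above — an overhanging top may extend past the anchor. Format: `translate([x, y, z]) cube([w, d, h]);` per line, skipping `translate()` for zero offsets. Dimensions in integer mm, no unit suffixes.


translate([178, 184, 0]) cube([1131, 298, 151]);
translate([178, 482, 151]) cube([1131, 298, 151]);
translate([178, 780, 302]) cube([1131, 298, 151]);
translate([178, 1078, 453]) cube([1131, 298, 151]);
translate([178, 1376, 604]) cube([1131, 298, 151]);
translate([178, 1674, 755]) cube([1131, 298, 151]);
translate([178, 1972, 906]) cube([1131, 298, 151]);
translate([178, 2270, 1057]) cube([1131, 298, 151]);
translate([178, 2568, 1208]) cube([1131, 298, 151]);
translate([178, 2866, 1359]) cube([1131, 298, 151]);


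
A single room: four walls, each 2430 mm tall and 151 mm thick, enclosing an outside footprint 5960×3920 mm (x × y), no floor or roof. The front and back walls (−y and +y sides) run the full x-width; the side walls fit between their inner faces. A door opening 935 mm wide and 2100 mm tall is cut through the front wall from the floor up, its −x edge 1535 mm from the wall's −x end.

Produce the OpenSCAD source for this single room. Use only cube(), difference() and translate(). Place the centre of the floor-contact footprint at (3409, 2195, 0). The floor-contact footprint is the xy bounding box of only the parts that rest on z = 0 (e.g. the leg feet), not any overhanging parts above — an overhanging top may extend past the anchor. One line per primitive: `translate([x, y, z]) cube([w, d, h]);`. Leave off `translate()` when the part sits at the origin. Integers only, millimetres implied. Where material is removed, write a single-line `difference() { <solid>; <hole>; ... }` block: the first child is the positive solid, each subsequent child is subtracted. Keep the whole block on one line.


difference() { translate([429, 235, 0]) cube([5960, 151, 2430]); translate([1964, 235, 0]) cube([935, 151, 2100]); }
translate([429, 4004, 0]) cube([5960, 151, 2430]);
translate([429, 386, 0]) cube([151, 3618, 2430]);
translate([6238, 386, 0]) cube([151, 3618, 2430]);


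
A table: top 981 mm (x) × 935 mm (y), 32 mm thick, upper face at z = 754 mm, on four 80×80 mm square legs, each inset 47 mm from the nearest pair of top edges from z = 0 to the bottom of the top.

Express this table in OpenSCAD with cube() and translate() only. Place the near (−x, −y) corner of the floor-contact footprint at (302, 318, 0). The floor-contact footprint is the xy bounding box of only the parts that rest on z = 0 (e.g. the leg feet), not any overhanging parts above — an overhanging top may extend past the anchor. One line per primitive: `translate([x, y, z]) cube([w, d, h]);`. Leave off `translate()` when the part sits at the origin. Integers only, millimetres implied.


translate([255, 271, 722]) cube([981, 935, 32]);
translate([302, 318, 0]) cube([80, 80, 722]);
translate([1109, 318, 0]) cube([80, 80, 722]);
translate([302, 1079, 0]) cube([80, 80, 722]);
translate([1109, 1079, 0]) cube([80, 80, 722]);


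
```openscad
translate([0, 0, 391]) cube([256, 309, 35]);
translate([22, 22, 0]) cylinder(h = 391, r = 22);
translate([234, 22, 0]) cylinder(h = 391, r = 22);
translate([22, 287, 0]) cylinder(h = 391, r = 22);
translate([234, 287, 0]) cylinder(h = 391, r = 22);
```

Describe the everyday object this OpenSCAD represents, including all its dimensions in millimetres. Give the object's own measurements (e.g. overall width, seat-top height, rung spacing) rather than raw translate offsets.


A four-legged stool. The seat is a 256×309×35 mm slab whose top surface is at z = 426 mm; four round legs, each 44 mm in diameter, run from the floor (z = 0) to the underside of the seat, each leg's axis is inset half a diameter from the nearest pair of seat edges (so the leg's bounding box is flush with the corner).


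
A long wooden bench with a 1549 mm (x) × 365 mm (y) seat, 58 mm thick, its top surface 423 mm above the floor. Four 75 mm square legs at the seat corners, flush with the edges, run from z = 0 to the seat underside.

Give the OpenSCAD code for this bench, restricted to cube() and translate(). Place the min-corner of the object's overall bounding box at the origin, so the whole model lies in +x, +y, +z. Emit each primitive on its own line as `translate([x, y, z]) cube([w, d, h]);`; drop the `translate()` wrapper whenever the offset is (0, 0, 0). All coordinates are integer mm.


translate([0, 0, 365]) cube([1549, 365, 58]);
cube([75, 75, 365]);
translate([0, 290, 0]) cube([75, 75, 365]);
translate([1474, 0, 0]) cube([75, 75, 365]);
translate([1474, 290, 0]) cube([75, 75, 365]);


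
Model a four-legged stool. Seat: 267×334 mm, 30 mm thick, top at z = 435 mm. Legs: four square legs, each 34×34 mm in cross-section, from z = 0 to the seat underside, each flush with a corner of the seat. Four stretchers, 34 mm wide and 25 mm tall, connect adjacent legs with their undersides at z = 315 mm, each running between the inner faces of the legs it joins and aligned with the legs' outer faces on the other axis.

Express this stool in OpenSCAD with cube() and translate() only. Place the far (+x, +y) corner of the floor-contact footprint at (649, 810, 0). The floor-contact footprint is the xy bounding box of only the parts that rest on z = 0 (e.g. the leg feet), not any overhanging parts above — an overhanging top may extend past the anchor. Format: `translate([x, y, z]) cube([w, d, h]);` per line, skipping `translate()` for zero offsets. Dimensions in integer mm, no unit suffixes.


translate([382, 476, 405]) cube([267, 334, 30]);
translate([382, 476, 0]) cube([34, 34, 405]);
translate([615, 476, 0]) cube([34, 34, 405]);
translate([382, 776, 0]) cube([34, 34, 405]);
translate([615, 776, 0]) cube([34, 34, 405]);
translate([416, 476, 315]) cube([199, 34, 25]);
translate([416, 776, 315]) cube([199, 34, 25]);
translate([382, 510, 315]) cube([34, 266, 25]);
translate([615, 510, 315]) cube([34, 266, 25]);


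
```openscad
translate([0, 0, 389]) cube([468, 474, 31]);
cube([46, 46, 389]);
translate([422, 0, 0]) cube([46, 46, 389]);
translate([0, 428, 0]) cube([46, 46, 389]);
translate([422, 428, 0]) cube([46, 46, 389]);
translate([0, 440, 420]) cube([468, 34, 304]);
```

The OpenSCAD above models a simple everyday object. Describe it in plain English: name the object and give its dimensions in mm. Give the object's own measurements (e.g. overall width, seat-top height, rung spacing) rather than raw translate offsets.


A chair. The seat is a 468×474×31 mm slab with its top at z = 420 mm, on four 46×46 mm corner legs (flush with the seat edges, standing on z = 0). A flat backrest 34 mm thick, 304 mm tall, spans the full seat width and rises from the seat top along its +y edge, rear face flush with the rear of the seat.


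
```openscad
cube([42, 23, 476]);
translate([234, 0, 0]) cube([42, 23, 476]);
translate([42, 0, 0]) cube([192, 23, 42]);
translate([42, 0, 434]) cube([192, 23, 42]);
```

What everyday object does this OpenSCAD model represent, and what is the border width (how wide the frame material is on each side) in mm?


A picture frame. The border width is 42 mm.

Four thin pieces enclosing a rectangular opening — a picture frame. The two full-height stiles are 476 mm tall; the top rail sits at z = 434 and is 42 mm tall, so the border above the opening is 476 − 434 = 42 mm, matching the stile x-width.


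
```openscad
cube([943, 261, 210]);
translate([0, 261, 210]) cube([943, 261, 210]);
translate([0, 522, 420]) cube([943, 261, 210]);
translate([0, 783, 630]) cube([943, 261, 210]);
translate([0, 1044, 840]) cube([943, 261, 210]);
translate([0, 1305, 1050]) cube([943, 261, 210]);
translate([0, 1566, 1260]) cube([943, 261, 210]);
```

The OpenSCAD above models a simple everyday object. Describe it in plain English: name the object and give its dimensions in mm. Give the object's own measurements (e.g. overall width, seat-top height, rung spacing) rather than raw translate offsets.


A straight staircase of 7 solid steps. Each step is 943 mm wide (x), 261 mm deep (y, the going) and 210 mm tall (the rise). The first step rests on the floor; each subsequent step sits one going further in +y and one rise higher in +z, directly behind and above the previous step with no overlap.


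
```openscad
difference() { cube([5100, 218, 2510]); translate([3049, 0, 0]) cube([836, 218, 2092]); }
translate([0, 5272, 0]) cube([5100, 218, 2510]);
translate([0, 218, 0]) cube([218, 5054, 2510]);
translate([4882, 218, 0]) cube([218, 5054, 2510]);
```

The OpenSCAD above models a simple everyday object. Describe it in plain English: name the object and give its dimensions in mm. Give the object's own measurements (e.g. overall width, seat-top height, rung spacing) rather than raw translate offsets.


A single room: four walls, each 2510 mm tall and 218 mm thick, enclosing an outside footprint 5100×5490 mm (x × y), no floor or roof. The front and back walls (−y and +y sides) run the full x-width; the side walls fit between their inner faces. A door opening 836 mm wide and 2092 mm tall is cut through the front wall from the floor up, its −x edge 3049 mm from the wall's −x end.


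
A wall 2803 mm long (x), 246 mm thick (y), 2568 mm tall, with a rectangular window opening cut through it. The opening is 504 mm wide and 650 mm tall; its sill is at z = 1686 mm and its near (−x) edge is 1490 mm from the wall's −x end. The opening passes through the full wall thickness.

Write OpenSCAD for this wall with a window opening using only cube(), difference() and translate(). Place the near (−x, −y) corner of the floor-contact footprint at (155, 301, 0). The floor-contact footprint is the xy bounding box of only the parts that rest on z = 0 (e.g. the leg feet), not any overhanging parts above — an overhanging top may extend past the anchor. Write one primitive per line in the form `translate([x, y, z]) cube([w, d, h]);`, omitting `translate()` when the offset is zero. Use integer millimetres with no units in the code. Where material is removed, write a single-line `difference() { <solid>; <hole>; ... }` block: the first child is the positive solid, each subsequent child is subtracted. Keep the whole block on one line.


difference() { translate([155, 301, 0]) cube([2803, 246, 2568]); translate([1645, 301, 1686]) cube([504, 246, 650]); }


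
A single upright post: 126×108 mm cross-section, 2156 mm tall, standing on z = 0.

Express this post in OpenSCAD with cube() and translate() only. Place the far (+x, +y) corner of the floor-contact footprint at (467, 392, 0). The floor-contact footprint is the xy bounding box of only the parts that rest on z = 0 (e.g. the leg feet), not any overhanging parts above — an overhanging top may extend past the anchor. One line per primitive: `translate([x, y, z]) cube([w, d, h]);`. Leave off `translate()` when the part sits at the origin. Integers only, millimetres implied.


translate([341, 284, 0]) cube([126, 108, 2156]);


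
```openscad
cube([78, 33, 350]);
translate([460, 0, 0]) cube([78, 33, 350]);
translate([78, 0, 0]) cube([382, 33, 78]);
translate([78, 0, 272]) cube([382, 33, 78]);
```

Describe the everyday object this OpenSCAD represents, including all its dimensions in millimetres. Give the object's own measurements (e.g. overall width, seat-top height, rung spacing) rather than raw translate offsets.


A rectangular picture frame lying in the x–z plane (depth along y). The opening is 382 mm wide (x) by 194 mm tall (z), surrounded by a border 78 mm wide on all four sides. The frame is 33 mm deep and is made of two full-height vertical stiles with two horizontal rails fitted between them.


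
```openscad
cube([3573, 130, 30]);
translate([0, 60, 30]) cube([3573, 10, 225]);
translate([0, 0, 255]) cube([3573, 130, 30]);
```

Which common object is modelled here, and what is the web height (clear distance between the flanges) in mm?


An I-beam. The web height is 225 mm.

Two wide flanges with a thin centred web — an I-beam. Overall 285 mm minus two 30 mm flanges gives a web of 285 − 2·30 = 225 mm.


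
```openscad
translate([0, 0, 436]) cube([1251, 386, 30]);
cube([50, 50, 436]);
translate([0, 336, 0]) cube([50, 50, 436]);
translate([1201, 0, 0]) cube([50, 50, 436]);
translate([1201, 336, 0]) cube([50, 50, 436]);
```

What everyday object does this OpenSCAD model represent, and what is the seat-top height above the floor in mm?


A bench. The seat-top height is 466 mm.

A long slab on four corner posts — a bench. The slab sits at z = 436 with thickness 30, so the top is 436 + 30 = 466 mm.


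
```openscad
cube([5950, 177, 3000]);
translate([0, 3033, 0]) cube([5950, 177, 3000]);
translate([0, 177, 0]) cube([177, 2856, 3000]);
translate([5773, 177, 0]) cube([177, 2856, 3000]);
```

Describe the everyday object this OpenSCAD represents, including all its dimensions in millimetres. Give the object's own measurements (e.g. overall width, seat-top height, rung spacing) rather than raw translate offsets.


The wall frame of a small rectangular building: four walls, each 3000 mm tall and 177 mm thick, enclosing a footprint 5950 mm (x) by 3210 mm (y) outside-to-outside, with no floor or roof. The front and back walls (the −y and +y sides) span the full width; the two side walls fit between them.


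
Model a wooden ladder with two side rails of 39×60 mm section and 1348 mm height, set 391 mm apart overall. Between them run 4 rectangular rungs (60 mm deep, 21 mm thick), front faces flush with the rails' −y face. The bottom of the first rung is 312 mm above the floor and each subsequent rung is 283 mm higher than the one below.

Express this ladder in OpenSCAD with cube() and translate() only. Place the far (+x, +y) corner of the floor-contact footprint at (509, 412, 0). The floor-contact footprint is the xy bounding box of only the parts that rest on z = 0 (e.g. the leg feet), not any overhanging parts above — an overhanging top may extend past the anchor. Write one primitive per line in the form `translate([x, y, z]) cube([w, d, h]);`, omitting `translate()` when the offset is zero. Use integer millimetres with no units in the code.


// rung span = 391 - 2*39 = 313
// rung[k] z = 312 + k*283
translate([118, 352, 0]) cube([39, 60, 1348]);
translate([470, 352, 0]) cube([39, 60, 1348]);
translate([157, 352, 312]) cube([313, 60, 21]);
translate([157, 352, 595]) cube([313, 60, 21]);
translate([157, 352, 878]) cube([313, 60, 21]);
translate([157, 352, 1161]) cube([313, 60, 21]);


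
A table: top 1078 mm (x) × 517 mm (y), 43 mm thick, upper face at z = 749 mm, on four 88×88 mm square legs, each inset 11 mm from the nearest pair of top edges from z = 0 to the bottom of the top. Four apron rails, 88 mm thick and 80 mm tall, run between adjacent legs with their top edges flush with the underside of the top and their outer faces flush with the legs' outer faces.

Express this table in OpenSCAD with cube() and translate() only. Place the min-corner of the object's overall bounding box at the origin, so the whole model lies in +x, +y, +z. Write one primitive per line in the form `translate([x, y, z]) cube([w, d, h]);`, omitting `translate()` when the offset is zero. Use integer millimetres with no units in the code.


translate([0, 0, 706]) cube([1078, 517, 43]);
translate([11, 11, 0]) cube([88, 88, 706]);
translate([979, 11, 0]) cube([88, 88, 706]);
translate([11, 418, 0]) cube([88, 88, 706]);
translate([979, 418, 0]) cube([88, 88, 706]);
translate([99, 11, 626]) cube([880, 88, 80]);
translate([99, 418, 626]) cube([880, 88, 80]);
translate([11, 99, 626]) cube([88, 319, 80]);
translate([979, 99, 626]) cube([88, 319, 80]);


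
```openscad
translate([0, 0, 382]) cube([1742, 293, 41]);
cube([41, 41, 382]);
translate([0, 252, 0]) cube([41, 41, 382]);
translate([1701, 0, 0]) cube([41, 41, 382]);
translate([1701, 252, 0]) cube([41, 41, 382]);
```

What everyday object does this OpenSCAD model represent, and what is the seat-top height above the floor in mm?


A bench. The seat-top height is 423 mm.

A long slab on four corner posts — a bench. The slab sits at z = 382 with thickness 41, so the top is 382 + 41 = 423 mm.


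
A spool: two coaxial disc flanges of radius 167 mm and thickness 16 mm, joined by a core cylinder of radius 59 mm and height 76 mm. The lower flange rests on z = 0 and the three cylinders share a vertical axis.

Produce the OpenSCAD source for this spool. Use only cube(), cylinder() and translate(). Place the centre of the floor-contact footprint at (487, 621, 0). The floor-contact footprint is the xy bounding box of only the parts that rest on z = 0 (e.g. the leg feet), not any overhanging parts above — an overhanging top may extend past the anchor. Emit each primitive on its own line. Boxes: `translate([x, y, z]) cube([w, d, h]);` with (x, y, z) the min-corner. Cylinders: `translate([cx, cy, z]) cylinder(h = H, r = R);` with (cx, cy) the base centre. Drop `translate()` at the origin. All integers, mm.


translate([487, 621, 0]) cylinder(h = 16, r = 167);
translate([487, 621, 16]) cylinder(h = 76, r = 59);
translate([487, 621, 92]) cylinder(h = 16, r = 167);


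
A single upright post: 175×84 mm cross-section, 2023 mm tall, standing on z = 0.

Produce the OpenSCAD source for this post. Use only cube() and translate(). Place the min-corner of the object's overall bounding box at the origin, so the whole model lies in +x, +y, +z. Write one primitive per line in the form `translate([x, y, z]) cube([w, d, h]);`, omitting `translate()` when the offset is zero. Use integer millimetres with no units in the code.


cube([175, 84, 2023]);


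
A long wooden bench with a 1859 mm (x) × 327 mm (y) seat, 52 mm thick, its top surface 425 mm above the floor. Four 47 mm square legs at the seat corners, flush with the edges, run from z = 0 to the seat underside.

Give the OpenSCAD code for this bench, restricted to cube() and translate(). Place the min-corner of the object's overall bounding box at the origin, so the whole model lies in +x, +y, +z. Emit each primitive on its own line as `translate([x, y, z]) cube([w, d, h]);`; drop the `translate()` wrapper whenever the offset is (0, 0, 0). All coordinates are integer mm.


translate([0, 0, 373]) cube([1859, 327, 52]);
cube([47, 47, 373]);
translate([0, 280, 0]) cube([47, 47, 373]);
translate([1812, 0, 0]) cube([47, 47, 373]);
translate([1812, 280, 0]) cube([47, 47, 373]);


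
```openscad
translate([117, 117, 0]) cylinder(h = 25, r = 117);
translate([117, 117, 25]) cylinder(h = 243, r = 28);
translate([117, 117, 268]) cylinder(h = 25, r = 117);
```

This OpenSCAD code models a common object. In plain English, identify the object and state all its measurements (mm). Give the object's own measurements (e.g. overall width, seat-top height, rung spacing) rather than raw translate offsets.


A spool: two coaxial disc flanges of radius 117 mm and thickness 25 mm, joined by a core cylinder of radius 28 mm and height 243 mm. The lower flange rests on z = 0 and the three cylinders share a vertical axis.


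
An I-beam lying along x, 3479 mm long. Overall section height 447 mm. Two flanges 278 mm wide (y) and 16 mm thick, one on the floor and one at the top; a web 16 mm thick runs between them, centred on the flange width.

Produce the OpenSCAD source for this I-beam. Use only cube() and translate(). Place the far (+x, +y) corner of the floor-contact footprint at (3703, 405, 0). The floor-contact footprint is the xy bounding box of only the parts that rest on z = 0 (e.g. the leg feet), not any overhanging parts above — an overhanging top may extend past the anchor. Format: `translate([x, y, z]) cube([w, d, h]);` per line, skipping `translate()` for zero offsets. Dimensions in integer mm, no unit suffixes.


translate([224, 127, 0]) cube([3479, 278, 16]);
translate([224, 258, 16]) cube([3479, 16, 415]);
translate([224, 127, 431]) cube([3479, 278, 16]);


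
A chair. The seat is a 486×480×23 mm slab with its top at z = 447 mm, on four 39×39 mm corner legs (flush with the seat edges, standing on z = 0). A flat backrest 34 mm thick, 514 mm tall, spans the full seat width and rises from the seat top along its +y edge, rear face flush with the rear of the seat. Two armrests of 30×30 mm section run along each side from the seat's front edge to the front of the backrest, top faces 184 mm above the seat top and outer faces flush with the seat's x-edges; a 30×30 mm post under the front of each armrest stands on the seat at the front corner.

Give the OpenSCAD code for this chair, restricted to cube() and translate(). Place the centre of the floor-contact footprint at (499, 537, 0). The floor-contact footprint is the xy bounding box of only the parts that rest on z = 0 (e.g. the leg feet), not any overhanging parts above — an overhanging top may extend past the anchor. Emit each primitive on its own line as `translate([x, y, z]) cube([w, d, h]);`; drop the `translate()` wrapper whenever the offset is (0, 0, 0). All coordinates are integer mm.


translate([256, 297, 424]) cube([486, 480, 23]);
translate([256, 297, 0]) cube([39, 39, 424]);
translate([703, 297, 0]) cube([39, 39, 424]);
translate([256, 738, 0]) cube([39, 39, 424]);
translate([703, 738, 0]) cube([39, 39, 424]);
translate([256, 743, 447]) cube([486, 34, 514]);
translate([256, 297, 601]) cube([30, 446, 30]);
translate([712, 297, 601]) cube([30, 446, 30]);
translate([256, 297, 447]) cube([30, 30, 154]);
translate([712, 297, 447]) cube([30, 30, 154]);


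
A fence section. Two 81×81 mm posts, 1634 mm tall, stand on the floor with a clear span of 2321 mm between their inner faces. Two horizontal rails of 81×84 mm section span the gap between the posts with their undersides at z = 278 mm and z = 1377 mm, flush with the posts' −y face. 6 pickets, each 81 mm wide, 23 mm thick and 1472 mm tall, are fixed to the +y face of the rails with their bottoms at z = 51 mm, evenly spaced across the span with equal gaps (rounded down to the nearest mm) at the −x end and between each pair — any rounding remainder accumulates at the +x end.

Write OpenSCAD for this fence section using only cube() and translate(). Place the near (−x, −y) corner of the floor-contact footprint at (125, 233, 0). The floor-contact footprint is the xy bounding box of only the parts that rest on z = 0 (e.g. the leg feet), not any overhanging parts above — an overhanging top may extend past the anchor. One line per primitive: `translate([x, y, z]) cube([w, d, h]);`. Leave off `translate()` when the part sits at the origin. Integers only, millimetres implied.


translate([125, 233, 0]) cube([81, 81, 1634]);
translate([2527, 233, 0]) cube([81, 81, 1634]);
translate([206, 233, 278]) cube([2321, 81, 84]);
translate([206, 233, 1377]) cube([2321, 81, 84]);
translate([468, 314, 51]) cube([81, 23, 1472]);
translate([811, 314, 51]) cube([81, 23, 1472]);
translate([1154, 314, 51]) cube([81, 23, 1472]);
translate([1497, 314, 51]) cube([81, 23, 1472]);
translate([1840, 314, 51]) cube([81, 23, 1472]);
translate([2183, 314, 51]) cube([81, 23, 1472]);


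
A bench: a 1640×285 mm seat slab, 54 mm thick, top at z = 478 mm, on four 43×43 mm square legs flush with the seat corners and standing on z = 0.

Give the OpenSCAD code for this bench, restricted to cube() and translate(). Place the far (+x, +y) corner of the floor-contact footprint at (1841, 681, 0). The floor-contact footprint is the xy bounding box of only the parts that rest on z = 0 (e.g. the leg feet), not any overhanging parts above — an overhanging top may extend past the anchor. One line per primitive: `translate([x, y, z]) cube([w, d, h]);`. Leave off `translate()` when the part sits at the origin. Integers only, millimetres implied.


translate([201, 396, 424]) cube([1640, 285, 54]);
translate([201, 396, 0]) cube([43, 43, 424]);
translate([201, 638, 0]) cube([43, 43, 424]);
translate([1798, 396, 0]) cube([43, 43, 424]);
translate([1798, 638, 0]) cube([43, 43, 424]);


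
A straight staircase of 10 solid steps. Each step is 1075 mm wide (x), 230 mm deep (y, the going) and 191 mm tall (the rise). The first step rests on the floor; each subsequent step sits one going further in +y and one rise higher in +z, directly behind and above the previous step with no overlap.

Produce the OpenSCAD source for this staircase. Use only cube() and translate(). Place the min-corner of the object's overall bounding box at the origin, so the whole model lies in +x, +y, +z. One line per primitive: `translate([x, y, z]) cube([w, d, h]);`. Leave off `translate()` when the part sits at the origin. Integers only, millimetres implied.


cube([1075, 230, 191]);
translate([0, 230, 191]) cube([1075, 230, 191]);
translate([0, 460, 382]) cube([1075, 230, 191]);
translate([0, 690, 573]) cube([1075, 230, 191]);
translate([0, 920, 764]) cube([1075, 230, 191]);
translate([0, 1150, 955]) cube([1075, 230, 191]);
translate([0, 1380, 1146]) cube([1075, 230, 191]);
translate([0, 1610, 1337]) cube([1075, 230, 191]);
translate([0, 1840, 1528]) cube([1075, 230, 191]);
translate([0, 2070, 1719]) cube([1075, 230, 191]);


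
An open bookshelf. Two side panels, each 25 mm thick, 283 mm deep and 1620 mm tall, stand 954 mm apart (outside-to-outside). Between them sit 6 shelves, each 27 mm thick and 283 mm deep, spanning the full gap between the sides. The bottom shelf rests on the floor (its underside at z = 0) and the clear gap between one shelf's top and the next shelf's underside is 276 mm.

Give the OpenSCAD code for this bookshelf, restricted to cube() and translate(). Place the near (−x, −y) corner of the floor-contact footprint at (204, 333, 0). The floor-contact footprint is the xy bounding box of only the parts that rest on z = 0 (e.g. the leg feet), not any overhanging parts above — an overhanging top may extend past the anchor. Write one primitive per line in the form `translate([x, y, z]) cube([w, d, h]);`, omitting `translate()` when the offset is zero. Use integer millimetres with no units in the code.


translate([204, 333, 0]) cube([25, 283, 1620]);
translate([1133, 333, 0]) cube([25, 283, 1620]);
translate([229, 333, 0]) cube([904, 283, 27]);
translate([229, 333, 303]) cube([904, 283, 27]);
translate([229, 333, 606]) cube([904, 283, 27]);
translate([229, 333, 909]) cube([904, 283, 27]);
translate([229, 333, 1212]) cube([904, 283, 27]);
translate([229, 333, 1515]) cube([904, 283, 27]);


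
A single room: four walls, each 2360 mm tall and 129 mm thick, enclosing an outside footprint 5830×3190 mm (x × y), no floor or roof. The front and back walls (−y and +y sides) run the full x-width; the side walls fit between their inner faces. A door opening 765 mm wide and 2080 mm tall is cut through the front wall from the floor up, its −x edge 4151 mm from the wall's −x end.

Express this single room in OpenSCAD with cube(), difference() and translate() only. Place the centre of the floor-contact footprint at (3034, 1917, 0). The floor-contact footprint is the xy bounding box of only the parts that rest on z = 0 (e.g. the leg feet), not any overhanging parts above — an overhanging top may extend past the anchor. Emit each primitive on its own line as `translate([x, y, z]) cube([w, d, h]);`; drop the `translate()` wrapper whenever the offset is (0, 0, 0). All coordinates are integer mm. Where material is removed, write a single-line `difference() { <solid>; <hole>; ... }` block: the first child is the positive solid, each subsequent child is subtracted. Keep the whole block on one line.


difference() { translate([119, 322, 0]) cube([5830, 129, 2360]); translate([4270, 322, 0]) cube([765, 129, 2080]); }
translate([119, 3383, 0]) cube([5830, 129, 2360]);
translate([119, 451, 0]) cube([129, 2932, 2360]);
translate([5820, 451, 0]) cube([129, 2932, 2360]);


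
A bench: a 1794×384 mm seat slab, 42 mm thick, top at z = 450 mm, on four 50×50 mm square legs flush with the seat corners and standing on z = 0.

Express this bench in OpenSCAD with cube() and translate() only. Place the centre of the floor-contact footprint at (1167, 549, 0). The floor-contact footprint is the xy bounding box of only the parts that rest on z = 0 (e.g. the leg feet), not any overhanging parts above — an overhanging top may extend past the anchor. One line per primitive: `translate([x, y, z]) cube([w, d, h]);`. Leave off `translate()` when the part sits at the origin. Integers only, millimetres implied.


translate([270, 357, 408]) cube([1794, 384, 42]);
translate([270, 357, 0]) cube([50, 50, 408]);
translate([270, 691, 0]) cube([50, 50, 408]);
translate([2014, 357, 0]) cube([50, 50, 408]);
translate([2014, 691, 0]) cube([50, 50, 408]);


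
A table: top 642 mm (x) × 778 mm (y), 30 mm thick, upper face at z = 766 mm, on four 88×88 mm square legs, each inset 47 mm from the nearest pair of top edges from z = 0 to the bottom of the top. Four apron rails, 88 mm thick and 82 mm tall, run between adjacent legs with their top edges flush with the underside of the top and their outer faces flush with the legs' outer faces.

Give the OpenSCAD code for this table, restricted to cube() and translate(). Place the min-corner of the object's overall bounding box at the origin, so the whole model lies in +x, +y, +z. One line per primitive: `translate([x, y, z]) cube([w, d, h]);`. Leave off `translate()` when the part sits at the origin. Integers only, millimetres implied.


// leg_h = 766 - 30 = 736
// apron z = 736 - 82 = 654
translate([0, 0, 736]) cube([642, 778, 30]);
translate([47, 47, 0]) cube([88, 88, 736]);
translate([507, 47, 0]) cube([88, 88, 736]);
translate([47, 643, 0]) cube([88, 88, 736]);
translate([507, 643, 0]) cube([88, 88, 736]);
translate([135, 47, 654]) cube([372, 88, 82]);
translate([135, 643, 654]) cube([372, 88, 82]);
translate([47, 135, 654]) cube([88, 508, 82]);
translate([507, 135, 654]) cube([88, 508, 82]);


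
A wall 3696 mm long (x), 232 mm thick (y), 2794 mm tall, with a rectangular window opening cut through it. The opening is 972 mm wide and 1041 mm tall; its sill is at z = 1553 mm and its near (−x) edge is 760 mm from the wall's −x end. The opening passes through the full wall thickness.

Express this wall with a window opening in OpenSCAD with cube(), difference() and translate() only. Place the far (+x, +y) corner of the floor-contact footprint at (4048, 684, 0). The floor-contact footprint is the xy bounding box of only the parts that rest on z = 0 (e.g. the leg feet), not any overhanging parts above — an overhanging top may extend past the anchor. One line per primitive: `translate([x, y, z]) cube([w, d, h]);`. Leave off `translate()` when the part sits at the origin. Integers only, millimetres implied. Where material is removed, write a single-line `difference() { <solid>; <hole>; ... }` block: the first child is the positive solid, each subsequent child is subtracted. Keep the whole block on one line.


difference() { translate([352, 452, 0]) cube([3696, 232, 2794]); translate([1112, 452, 1553]) cube([972, 232, 1041]); }


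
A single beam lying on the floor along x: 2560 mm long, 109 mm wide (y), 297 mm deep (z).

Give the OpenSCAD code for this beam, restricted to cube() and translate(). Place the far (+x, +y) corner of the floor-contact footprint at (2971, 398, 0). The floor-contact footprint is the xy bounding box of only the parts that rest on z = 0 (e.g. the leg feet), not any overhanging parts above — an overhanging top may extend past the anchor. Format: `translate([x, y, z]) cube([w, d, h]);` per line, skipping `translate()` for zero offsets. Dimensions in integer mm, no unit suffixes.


translate([411, 289, 0]) cube([2560, 109, 297]);


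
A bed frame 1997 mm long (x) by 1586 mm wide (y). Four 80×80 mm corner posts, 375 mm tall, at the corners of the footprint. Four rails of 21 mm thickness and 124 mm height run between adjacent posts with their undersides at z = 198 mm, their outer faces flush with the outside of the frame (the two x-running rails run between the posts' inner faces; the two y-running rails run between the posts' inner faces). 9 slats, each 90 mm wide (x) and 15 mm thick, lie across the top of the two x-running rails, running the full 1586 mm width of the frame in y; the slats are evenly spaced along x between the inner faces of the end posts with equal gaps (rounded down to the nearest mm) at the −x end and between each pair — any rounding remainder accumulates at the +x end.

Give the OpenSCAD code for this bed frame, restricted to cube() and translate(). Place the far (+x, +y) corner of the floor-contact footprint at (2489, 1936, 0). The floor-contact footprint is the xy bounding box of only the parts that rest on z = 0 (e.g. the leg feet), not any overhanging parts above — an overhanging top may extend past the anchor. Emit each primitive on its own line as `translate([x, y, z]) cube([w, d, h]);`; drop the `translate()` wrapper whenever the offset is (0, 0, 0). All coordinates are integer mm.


translate([492, 350, 0]) cube([80, 80, 375]);
translate([492, 1856, 0]) cube([80, 80, 375]);
translate([2409, 350, 0]) cube([80, 80, 375]);
translate([2409, 1856, 0]) cube([80, 80, 375]);
translate([572, 350, 198]) cube([1837, 21, 124]);
translate([572, 1915, 198]) cube([1837, 21, 124]);
translate([492, 430, 198]) cube([21, 1426, 124]);
translate([2468, 430, 198]) cube([21, 1426, 124]);
translate([674, 350, 322]) cube([90, 1586, 15]);
translate([866, 350, 322]) cube([90, 1586, 15]);
translate([1058, 350, 322]) cube([90, 1586, 15]);
translate([1250, 350, 322]) cube([90, 1586, 15]);
translate([1442, 350, 322]) cube([90, 1586, 15]);
translate([1634, 350, 322]) cube([90, 1586, 15]);
translate([1826, 350, 322]) cube([90, 1586, 15]);
translate([2018, 350, 322]) cube([90, 1586, 15]);
translate([2210, 350, 322]) cube([90, 1586, 15]);


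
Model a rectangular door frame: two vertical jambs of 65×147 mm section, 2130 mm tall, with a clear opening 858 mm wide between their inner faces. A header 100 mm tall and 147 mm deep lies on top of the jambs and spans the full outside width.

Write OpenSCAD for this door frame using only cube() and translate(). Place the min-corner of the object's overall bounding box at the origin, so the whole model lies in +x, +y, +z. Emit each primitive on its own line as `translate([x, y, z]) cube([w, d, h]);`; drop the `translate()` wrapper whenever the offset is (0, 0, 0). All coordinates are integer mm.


cube([65, 147, 2130]);
translate([923, 0, 0]) cube([65, 147, 2130]);
translate([0, 0, 2130]) cube([988, 147, 100]);


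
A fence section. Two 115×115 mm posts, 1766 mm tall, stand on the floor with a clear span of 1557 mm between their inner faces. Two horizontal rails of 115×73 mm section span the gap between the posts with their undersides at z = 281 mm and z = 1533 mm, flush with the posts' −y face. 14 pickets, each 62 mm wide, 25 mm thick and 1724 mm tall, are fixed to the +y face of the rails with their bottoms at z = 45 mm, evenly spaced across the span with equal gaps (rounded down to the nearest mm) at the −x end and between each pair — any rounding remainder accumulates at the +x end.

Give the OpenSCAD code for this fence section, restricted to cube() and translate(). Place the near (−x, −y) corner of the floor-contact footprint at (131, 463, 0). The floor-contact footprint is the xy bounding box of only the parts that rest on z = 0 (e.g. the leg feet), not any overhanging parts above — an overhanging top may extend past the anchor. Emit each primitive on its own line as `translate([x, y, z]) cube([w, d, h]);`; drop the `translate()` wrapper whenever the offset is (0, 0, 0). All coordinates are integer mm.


translate([131, 463, 0]) cube([115, 115, 1766]);
translate([1803, 463, 0]) cube([115, 115, 1766]);
translate([246, 463, 281]) cube([1557, 115, 73]);
translate([246, 463, 1533]) cube([1557, 115, 73]);
translate([291, 578, 45]) cube([62, 25, 1724]);
translate([398, 578, 45]) cube([62, 25, 1724]);
translate([505, 578, 45]) cube([62, 25, 1724]);
translate([612, 578, 45]) cube([62, 25, 1724]);
translate([719, 578, 45]) cube([62, 25, 1724]);
translate([826, 578, 45]) cube([62, 25, 1724]);
translate([933, 578, 45]) cube([62, 25, 1724]);
translate([1040, 578, 45]) cube([62, 25, 1724]);
translate([1147, 578, 45]) cube([62, 25, 1724]);
translate([1254, 578, 45]) cube([62, 25, 1724]);
translate([1361, 578, 45]) cube([62, 25, 1724]);
translate([1468, 578, 45]) cube([62, 25, 1724]);
translate([1575, 578, 45]) cube([62, 25, 1724]);
translate([1682, 578, 45]) cube([62, 25, 1724]);


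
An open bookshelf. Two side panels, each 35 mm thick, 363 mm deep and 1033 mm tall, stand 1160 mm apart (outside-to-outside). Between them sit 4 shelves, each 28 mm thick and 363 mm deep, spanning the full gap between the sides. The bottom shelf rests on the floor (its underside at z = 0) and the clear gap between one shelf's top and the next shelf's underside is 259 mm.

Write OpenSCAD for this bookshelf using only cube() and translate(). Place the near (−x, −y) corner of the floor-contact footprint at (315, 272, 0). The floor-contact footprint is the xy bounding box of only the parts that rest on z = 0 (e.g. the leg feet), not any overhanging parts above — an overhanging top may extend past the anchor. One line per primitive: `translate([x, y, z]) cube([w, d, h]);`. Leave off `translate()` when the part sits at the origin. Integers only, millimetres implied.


translate([315, 272, 0]) cube([35, 363, 1033]);
translate([1440, 272, 0]) cube([35, 363, 1033]);
translate([350, 272, 0]) cube([1090, 363, 28]);
translate([350, 272, 287]) cube([1090, 363, 28]);
translate([350, 272, 574]) cube([1090, 363, 28]);
translate([350, 272, 861]) cube([1090, 363, 28]);


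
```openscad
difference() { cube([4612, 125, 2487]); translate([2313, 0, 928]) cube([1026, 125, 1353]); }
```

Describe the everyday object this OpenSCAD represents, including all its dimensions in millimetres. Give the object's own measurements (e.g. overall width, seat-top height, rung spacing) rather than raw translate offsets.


A wall 4612 mm long (x), 125 mm thick (y), 2487 mm tall, with a rectangular window opening cut through it. The opening is 1026 mm wide and 1353 mm tall; its sill is at z = 928 mm and its near (−x) edge is 2313 mm from the wall's −x end. The opening passes through the full wall thickness.


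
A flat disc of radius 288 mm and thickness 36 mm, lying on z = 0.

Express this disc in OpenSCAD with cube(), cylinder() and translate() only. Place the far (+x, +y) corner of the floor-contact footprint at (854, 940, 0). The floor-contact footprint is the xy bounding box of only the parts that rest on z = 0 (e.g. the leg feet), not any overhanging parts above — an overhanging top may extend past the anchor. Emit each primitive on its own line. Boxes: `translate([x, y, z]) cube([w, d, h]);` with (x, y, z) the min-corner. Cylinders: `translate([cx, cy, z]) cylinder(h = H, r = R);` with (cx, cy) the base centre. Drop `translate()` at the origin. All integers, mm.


translate([566, 652, 0]) cylinder(h = 36, r = 288);


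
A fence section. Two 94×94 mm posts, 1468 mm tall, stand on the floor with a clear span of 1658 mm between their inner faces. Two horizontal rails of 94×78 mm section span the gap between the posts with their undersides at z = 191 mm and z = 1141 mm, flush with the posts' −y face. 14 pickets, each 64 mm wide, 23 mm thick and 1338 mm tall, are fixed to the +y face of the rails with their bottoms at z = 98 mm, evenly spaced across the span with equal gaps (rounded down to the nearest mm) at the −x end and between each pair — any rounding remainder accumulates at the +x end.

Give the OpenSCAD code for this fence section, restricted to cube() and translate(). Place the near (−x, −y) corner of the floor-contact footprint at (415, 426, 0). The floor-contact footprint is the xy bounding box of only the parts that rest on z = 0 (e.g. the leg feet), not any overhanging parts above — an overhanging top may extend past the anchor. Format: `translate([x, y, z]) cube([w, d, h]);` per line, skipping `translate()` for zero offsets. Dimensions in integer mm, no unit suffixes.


translate([415, 426, 0]) cube([94, 94, 1468]);
translate([2167, 426, 0]) cube([94, 94, 1468]);
translate([509, 426, 191]) cube([1658, 94, 78]);
translate([509, 426, 1141]) cube([1658, 94, 78]);
translate([559, 520, 98]) cube([64, 23, 1338]);
translate([673, 520, 98]) cube([64, 23, 1338]);
translate([787, 520, 98]) cube([64, 23, 1338]);
translate([901, 520, 98]) cube([64, 23, 1338]);
translate([1015, 520, 98]) cube([64, 23, 1338]);
translate([1129, 520, 98]) cube([64, 23, 1338]);
translate([1243, 520, 98]) cube([64, 23, 1338]);
translate([1357, 520, 98]) cube([64, 23, 1338]);
translate([1471, 520, 98]) cube([64, 23, 1338]);
translate([1585, 520, 98]) cube([64, 23, 1338]);
translate([1699, 520, 98]) cube([64, 23, 1338]);
translate([1813, 520, 98]) cube([64, 23, 1338]);
translate([1927, 520, 98]) cube([64, 23, 1338]);
translate([2041, 520, 98]) cube([64, 23, 1338]);
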